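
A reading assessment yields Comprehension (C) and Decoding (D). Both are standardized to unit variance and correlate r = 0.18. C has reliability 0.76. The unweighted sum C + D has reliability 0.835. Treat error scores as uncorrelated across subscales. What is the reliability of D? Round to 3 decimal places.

Var(C+D) = 2 + 2·0.18 = 2.360.
True-score variance = ρ_C + ρ_D + 2·0.18, so 0.835 = (0.76 + ρ_D + 0.36) / 2.360.
ρ_D = 0.835·2.360 − 0.76 − 0.36 = 0.851.

0.851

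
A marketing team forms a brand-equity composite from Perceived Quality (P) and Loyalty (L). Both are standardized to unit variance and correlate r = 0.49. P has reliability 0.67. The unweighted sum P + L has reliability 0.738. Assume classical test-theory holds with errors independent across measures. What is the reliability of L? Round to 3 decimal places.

Var(P+L) = 2 + 2·0.49 = 2.980.
True-score variance = ρ_P + ρ_L + 2·0.49, so 0.738 = (0.67 + ρ_L + 0.98) / 2.980.
ρ_L = 0.738·2.980 − 0.67 − 0.98 = 0.549.

0.549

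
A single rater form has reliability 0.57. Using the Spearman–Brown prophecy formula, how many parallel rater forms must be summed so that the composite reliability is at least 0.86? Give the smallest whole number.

5

k ≥ ρ*(1−ρ₁)/(ρ₁(1−ρ*)) = 0.86·0.43 / (0.57·0.14) = 4.634.
Smallest integer k = 5.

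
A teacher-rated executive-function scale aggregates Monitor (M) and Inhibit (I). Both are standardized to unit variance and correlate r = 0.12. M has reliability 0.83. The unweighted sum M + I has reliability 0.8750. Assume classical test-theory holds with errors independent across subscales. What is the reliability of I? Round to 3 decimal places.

Var(M+I) = 2 + 2·0.12 = 2.240.
True-score variance = ρ_M + ρ_I + 2·0.12, so 0.8750 = (0.83 + ρ_I + 0.24) / 2.240.
ρ_I = 0.8750·2.240 − 0.83 − 0.24 = 0.890.

0.890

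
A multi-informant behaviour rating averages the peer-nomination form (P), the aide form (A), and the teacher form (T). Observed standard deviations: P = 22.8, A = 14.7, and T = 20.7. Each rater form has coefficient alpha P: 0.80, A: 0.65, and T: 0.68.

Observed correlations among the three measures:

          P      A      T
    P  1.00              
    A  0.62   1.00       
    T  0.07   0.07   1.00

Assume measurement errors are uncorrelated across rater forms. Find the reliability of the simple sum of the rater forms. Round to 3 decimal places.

Var(P+A+T) = 22.8² + 14.7² + 20.7² + 2·[22.8·14.7·0.62 + 22.8·20.7·0.07 + 14.7·20.7·0.07] = 1164.42 + 524.273 = 1688.69.
Under uncorrelated errors the observed covariances equal the true-score covariances, so only the own-variance terms attenuate.
True-score variance = [22.8²·0.80 + 14.7²·0.65 + 20.7²·0.68] + 524.273 = 847.704 + 524.273 = 1371.98.
Reliability = 1371.98 / 1688.69 = 0.812.

0.812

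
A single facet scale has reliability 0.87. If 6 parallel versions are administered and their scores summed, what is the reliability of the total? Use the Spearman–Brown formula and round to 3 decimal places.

ρ_k = kρ / (1 + (k−1)ρ) = 6·0.87 / (1 + 5·0.87) = 5.220 / 5.350 = 0.976.

0.976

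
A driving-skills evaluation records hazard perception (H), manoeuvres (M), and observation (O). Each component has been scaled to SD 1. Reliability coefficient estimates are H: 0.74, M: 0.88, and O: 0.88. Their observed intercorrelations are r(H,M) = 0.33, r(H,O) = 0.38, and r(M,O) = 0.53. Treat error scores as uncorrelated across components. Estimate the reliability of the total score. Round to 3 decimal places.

Var(H+M+O) = 3 + 2·[0.33 + 0.38 + 0.53] = 3 + 2.48 = 5.48.
Under uncorrelated errors the observed covariances equal the true-score covariances, so only the own-variance terms attenuate.
True-score variance = [0.74 + 0.88 + 0.88] + 2.48 = 2.5 + 2.48 = 4.98.
Reliability = 4.98 / 5.48 = 0.909.

0.909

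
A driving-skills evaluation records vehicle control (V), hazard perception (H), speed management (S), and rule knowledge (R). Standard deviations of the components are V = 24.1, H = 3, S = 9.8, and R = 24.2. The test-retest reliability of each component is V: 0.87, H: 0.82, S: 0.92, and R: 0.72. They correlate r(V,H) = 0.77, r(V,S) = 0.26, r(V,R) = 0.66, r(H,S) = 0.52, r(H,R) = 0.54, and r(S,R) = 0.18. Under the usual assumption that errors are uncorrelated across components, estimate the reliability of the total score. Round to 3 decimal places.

0.899

Var(V+H+S+R) = 24.1² + 3² + 9.8² + 24.2² + 2·[24.1·3·0.77 + 24.1·9.8·0.26 + 24.1·24.2·0.66 + 3·9.8·0.52 + 3·24.2·0.54 + 9.8·24.2·0.18] = 1271.49 + 1198.37 = 2469.86.
Under uncorrelated errors the observed covariances equal the true-score covariances, so only the own-variance terms attenuate.
True-score variance = [24.1²·0.87 + 3²·0.82 + 9.8²·0.92 + 24.2²·0.72] + 1198.37 = 1022.7 + 1198.37 = 2221.07.
Reliability = 2221.07 / 2469.86 = 0.899.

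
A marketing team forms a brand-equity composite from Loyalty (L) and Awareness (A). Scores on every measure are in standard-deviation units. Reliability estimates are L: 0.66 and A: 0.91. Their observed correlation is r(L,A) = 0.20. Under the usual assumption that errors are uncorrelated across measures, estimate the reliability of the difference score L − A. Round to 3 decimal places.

0.731

Var(L−A) = 1 + 1 − 2·0.20 = 2 − 0.4 = 1.6.
With uncorrelated errors the cross-covariances are all true-score covariance, so they carry over unchanged; only the diagonal terms shrink to ρᵢσᵢ².
True-score variance = [0.66 + 0.91] − 0.4 = 1.57 − 0.4 = 1.17.
Reliability = 1.17 / 1.6 = 0.731.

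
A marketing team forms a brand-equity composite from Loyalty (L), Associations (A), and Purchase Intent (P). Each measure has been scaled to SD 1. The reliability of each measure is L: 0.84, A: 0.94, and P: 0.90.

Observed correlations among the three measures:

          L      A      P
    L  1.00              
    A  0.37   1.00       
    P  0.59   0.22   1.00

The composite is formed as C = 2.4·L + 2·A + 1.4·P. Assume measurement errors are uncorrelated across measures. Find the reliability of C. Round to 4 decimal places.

Var(C) = 2.4² + 2² + 1.4² + 2·[4.8·0.37 + 3.36·0.59 + 2.8·0.22] = 11.72 + 8.7488 = 20.4688.
With uncorrelated errors the cross-covariances are all true-score covariance, so they carry over unchanged; only the diagonal terms shrink to ρᵢσᵢ².
True-score variance = [2.4²·0.84 + 2²·0.94 + 1.4²·0.90] + 8.7488 = 10.3624 + 8.7488 = 19.1112.
Reliability = 19.1112 / 20.4688 = 0.9337.

0.9337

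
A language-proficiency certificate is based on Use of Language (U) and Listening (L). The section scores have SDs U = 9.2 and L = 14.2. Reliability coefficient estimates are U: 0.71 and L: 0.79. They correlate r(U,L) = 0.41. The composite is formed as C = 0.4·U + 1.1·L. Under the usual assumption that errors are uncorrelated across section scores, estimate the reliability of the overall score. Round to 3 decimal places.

0.819

Var(C) = 0.4²·9.2² + 1.1²·14.2² + 2·[0.44·9.2·14.2·0.41] = 257.527 + 47.1349 = 304.662.
Because errors are independent across components, Cov(Tᵢ,Tⱼ) = Cov(Xᵢ,Xⱼ); the off-diagonal part of the true-score variance is the same as above.
True-score variance = [0.4²·9.2²·0.71 + 1.1²·14.2²·0.79] + 47.1349 = 202.363 + 47.1349 = 249.498.
Reliability = 249.498 / 304.662 = 0.819.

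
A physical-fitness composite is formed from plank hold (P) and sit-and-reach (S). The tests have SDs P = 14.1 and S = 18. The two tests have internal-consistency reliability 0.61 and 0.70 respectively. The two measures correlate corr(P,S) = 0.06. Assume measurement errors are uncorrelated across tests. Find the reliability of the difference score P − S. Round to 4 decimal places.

Var(P−S) = 14.1² + 18² − 2·14.1·18·0.06 = 522.81 − 30.456 = 492.354.
Because errors are independent across components, Cov(Tᵢ,Tⱼ) = Cov(Xᵢ,Xⱼ); the off-diagonal part of the true-score variance is the same as above.
True-score variance = [14.1²·0.61 + 18²·0.70] − 30.456 = 348.074 − 30.456 = 317.618.
Reliability = 317.618 / 492.354 = 0.6451.

0.6451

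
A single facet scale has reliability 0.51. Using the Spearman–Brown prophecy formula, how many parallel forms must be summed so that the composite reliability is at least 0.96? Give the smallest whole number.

24

k ≥ ρ*(1−ρ₁)/(ρ₁(1−ρ*)) = 0.96·0.49 / (0.51·0.04) = 23.059.
Smallest integer k = 24.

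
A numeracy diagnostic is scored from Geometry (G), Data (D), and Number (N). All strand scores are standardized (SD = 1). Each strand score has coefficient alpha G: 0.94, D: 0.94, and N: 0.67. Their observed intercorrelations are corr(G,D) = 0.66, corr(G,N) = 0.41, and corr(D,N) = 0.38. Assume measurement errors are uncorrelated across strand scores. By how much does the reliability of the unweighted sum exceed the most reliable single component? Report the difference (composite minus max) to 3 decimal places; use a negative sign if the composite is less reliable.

Var(sum) = 3 + 2.9 = 5.9; true-score variance = 2.55 + 2.9 = 5.45; composite reliability = 0.9237.
Max component reliability = 0.9400.
Difference = 0.9237 − 0.9400 = -0.016.

-0.016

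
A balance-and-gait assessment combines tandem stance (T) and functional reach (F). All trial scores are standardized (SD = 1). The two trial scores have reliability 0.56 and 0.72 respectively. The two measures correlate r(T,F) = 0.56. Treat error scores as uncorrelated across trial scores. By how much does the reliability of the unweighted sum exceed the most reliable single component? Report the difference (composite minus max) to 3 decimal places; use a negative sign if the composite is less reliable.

Var(sum) = 2 + 1.12 = 3.12; true-score variance = 1.28 + 1.12 = 2.4; composite reliability = 0.7692.
Max component reliability = 0.7200.
Difference = 0.7692 − 0.7200 = 0.049.

0.049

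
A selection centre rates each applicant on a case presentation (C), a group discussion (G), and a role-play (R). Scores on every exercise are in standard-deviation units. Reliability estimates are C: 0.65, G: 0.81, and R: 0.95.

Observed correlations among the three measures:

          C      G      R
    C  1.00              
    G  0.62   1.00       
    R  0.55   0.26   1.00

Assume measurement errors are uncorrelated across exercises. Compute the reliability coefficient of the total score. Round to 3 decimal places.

Var(C+G+R) = 3 + 2·[0.62 + 0.55 + 0.26] = 3 + 2.86 = 5.86.
With uncorrelated errors the cross-covariances are all true-score covariance, so they carry over unchanged; only the diagonal terms shrink to ρᵢσᵢ².
True-score variance = [0.65 + 0.81 + 0.95] + 2.86 = 2.41 + 2.86 = 5.27.
Reliability = 5.27 / 5.86 = 0.899.

0.899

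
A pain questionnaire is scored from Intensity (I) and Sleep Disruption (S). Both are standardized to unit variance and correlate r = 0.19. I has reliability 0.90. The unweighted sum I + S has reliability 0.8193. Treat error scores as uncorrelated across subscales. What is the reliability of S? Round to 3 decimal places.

0.670

Var(I+S) = 2 + 2·0.19 = 2.380.
True-score variance = ρ_I + ρ_S + 2·0.19, so 0.8193 = (0.90 + ρ_S + 0.38) / 2.380.
ρ_S = 0.8193·2.380 − 0.90 − 0.38 = 0.670.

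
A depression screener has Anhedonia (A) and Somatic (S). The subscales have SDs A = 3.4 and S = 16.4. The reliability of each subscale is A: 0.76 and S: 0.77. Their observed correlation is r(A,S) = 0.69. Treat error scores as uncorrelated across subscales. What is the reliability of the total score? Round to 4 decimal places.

Var(A+S) = 3.4² + 16.4² + 2·[3.4·16.4·0.69] = 280.52 + 76.9488 = 357.469.
With uncorrelated errors the cross-covariances are all true-score covariance, so they carry over unchanged; only the diagonal terms shrink to ρᵢσᵢ².
True-score variance = [3.4²·0.76 + 16.4²·0.77] + 76.9488 = 215.885 + 76.9488 = 292.834.
Reliability = 292.834 / 357.469 = 0.8192.

0.8192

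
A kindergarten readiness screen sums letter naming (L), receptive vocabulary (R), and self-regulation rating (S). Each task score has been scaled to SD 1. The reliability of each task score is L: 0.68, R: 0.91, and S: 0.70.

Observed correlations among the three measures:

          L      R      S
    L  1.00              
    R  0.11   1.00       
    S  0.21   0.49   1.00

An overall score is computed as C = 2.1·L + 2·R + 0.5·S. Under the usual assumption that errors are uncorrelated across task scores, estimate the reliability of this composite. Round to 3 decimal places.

Var(C) = 2.1² + 2² + 0.5² + 2·[4.2·0.11 + 1.05·0.21 + 0.49] = 8.66 + 2.345 = 11.005.
With uncorrelated errors the cross-covariances are all true-score covariance, so they carry over unchanged; only the diagonal terms shrink to ρᵢσᵢ².
True-score variance = [2.1²·0.68 + 2²·0.91 + 0.5²·0.70] + 2.345 = 6.8138 + 2.345 = 9.1588.
Reliability = 9.1588 / 11.005 = 0.832.

0.832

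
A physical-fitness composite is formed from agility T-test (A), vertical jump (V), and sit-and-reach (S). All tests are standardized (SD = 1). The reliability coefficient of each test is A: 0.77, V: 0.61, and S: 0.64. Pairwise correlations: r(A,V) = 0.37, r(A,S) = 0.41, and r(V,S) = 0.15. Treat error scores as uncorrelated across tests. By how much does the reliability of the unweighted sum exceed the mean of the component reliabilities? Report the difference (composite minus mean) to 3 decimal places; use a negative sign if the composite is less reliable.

Var(sum) = 3 + 1.86 = 4.86; true-score variance = 2.02 + 1.86 = 3.88; composite reliability = 0.7984.
Mean component reliability = 0.6733.
Difference = 0.7984 − 0.6733 = 0.125.

0.125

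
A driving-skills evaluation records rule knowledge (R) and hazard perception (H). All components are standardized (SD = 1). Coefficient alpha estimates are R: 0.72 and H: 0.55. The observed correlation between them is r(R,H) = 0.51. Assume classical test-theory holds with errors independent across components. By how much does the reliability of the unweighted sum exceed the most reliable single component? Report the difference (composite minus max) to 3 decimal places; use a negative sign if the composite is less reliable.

0.038

Var(sum) = 2 + 1.02 = 3.02; true-score variance = 1.27 + 1.02 = 2.29; composite reliability = 0.7583.
Max component reliability = 0.7200.
Difference = 0.7583 − 0.7200 = 0.038.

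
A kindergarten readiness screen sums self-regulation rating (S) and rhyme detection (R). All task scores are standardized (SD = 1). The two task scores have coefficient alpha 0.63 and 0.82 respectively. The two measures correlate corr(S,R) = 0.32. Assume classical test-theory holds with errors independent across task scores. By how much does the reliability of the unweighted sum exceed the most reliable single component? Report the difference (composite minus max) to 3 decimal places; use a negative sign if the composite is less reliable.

Var(sum) = 2 + 0.64 = 2.64; true-score variance = 1.45 + 0.64 = 2.09; composite reliability = 0.7917.
Max component reliability = 0.8200.
Difference = 0.7917 − 0.8200 = -0.028.

-0.028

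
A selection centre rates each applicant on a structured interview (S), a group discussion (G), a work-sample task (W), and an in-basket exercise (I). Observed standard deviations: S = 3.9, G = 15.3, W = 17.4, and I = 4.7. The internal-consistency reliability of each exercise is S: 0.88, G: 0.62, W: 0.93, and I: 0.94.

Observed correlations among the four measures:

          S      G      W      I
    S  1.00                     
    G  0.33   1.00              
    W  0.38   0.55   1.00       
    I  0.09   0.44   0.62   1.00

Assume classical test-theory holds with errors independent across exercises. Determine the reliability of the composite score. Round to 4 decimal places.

0.8994

Var(S+G+W+I) = 3.9² + 15.3² + 17.4² + 4.7² + 2·[3.9·15.3·0.33 + 3.9·17.4·0.38 + 3.9·4.7·0.09 + 15.3·17.4·0.55 + 15.3·4.7·0.44 + 17.4·4.7·0.62] = 574.15 + 551.785 = 1125.94.
Under uncorrelated errors the observed covariances equal the true-score covariances, so only the own-variance terms attenuate.
True-score variance = [3.9²·0.88 + 15.3²·0.62 + 17.4²·0.93 + 4.7²·0.94] + 551.785 = 460.852 + 551.785 = 1012.64.
Reliability = 1012.64 / 1125.94 = 0.8994.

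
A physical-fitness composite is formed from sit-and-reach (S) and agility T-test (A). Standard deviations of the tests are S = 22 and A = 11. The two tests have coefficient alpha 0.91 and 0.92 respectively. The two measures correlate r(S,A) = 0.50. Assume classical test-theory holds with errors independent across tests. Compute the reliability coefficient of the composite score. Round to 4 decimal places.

Var(S+A) = 22² + 11² + 2·[22·11·0.50] = 605 + 242 = 847.
With uncorrelated errors the cross-covariances are all true-score covariance, so they carry over unchanged; only the diagonal terms shrink to ρᵢσᵢ².
True-score variance = [22²·0.91 + 11²·0.92] + 242 = 551.76 + 242 = 793.76.
Reliability = 793.76 / 847 = 0.9371.

0.9371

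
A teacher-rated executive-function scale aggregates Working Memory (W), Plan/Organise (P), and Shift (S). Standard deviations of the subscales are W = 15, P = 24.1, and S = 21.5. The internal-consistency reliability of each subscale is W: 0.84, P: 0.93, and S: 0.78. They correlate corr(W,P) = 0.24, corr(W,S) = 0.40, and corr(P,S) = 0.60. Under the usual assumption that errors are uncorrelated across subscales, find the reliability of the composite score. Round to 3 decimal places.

Var(W+P+S) = 15² + 24.1² + 21.5² + 2·[15·24.1·0.24 + 15·21.5·0.40 + 24.1·21.5·0.60] = 1268.06 + 1053.3 = 2321.36.
Under uncorrelated errors the observed covariances equal the true-score covariances, so only the own-variance terms attenuate.
True-score variance = [15²·0.84 + 24.1²·0.93 + 21.5²·0.78] + 1053.3 = 1089.71 + 1053.3 = 2143.01.
Reliability = 2143.01 / 2321.36 = 0.923.

0.923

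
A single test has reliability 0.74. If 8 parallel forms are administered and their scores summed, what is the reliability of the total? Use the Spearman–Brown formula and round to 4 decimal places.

0.9579

ρ_k = kρ / (1 + (k−1)ρ) = 8·0.74 / (1 + 7·0.74) = 5.920 / 6.180 = 0.9579.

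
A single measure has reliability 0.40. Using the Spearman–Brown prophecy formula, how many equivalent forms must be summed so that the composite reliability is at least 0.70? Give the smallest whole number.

4

k ≥ ρ*(1−ρ₁)/(ρ₁(1−ρ*)) = 0.70·0.60 / (0.40·0.30) = 3.500.
Smallest integer k = 4.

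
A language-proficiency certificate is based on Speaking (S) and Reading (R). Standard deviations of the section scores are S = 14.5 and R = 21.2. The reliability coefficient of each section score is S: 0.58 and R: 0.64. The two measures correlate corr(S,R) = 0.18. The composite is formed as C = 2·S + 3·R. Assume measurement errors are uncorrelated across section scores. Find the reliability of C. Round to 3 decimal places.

Var(C) = 2²·14.5² + 3²·21.2² + 2·[6·14.5·21.2·0.18] = 4885.96 + 663.984 = 5549.94.
Under uncorrelated errors the observed covariances equal the true-score covariances, so only the own-variance terms attenuate.
True-score variance = [2²·14.5²·0.58 + 3²·21.2²·0.64] + 663.984 = 3076.55 + 663.984 = 3740.54.
Reliability = 3740.54 / 5549.94 = 0.674.

0.674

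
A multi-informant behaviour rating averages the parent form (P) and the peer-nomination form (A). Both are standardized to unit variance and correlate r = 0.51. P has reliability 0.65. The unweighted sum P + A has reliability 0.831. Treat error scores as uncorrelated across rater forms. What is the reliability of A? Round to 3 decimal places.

0.840

Var(P+A) = 2 + 2·0.51 = 3.020.
True-score variance = ρ_P + ρ_A + 2·0.51, so 0.831 = (0.65 + ρ_A + 1.02) / 3.020.
ρ_A = 0.831·3.020 − 0.65 − 1.02 = 0.840.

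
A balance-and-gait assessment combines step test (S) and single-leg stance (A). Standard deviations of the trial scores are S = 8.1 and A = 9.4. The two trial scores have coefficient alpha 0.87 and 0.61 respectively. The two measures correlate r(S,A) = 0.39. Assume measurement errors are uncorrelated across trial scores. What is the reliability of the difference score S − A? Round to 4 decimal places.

Var(S−A) = 8.1² + 9.4² − 2·8.1·9.4·0.39 = 153.97 − 59.3892 = 94.5808.
With uncorrelated errors the cross-covariances are all true-score covariance, so they carry over unchanged; only the diagonal terms shrink to ρᵢσᵢ².
True-score variance = [8.1²·0.87 + 9.4²·0.61] − 59.3892 = 110.98 − 59.3892 = 51.5911.
Reliability = 51.5911 / 94.5808 = 0.5455.

0.5455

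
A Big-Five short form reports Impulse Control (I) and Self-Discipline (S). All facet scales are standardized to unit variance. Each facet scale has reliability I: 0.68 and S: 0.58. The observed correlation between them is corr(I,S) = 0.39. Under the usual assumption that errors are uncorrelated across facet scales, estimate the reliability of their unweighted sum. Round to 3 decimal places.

Var(I+S) = 2 + 2·[0.39] = 2 + 0.78 = 2.78.
Under uncorrelated errors the observed covariances equal the true-score covariances, so only the own-variance terms attenuate.
True-score variance = [0.68 + 0.58] + 0.78 = 1.26 + 0.78 = 2.04.
Reliability = 2.04 / 2.78 = 0.734.

0.734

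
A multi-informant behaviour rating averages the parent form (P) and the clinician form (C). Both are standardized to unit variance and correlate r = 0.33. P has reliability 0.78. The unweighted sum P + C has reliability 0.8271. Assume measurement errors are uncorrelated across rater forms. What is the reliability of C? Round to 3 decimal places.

Var(P+C) = 2 + 2·0.33 = 2.660.
True-score variance = ρ_P + ρ_C + 2·0.33, so 0.8271 = (0.78 + ρ_C + 0.66) / 2.660.
ρ_C = 0.8271·2.660 − 0.78 − 0.66 = 0.760.

0.760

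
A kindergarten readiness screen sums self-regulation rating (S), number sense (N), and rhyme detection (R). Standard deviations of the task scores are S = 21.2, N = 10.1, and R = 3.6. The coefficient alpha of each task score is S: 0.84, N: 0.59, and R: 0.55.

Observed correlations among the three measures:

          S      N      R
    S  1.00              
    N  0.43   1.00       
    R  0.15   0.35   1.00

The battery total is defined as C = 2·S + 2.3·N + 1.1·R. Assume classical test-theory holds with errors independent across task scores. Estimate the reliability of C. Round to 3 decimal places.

0.844

Var(C) = 2²·21.2² + 2.3²·10.1² + 1.1²·3.6² + 2·[4.6·21.2·10.1·0.43 + 2.2·21.2·3.6·0.15 + 2.53·10.1·3.6·0.35] = 2353.07 + 961.823 = 3314.9.
Under uncorrelated errors the observed covariances equal the true-score covariances, so only the own-variance terms attenuate.
True-score variance = [2²·21.2²·0.84 + 2.3²·10.1²·0.59 + 1.1²·3.6²·0.55] + 961.823 = 1837.13 + 961.823 = 2798.95.
Reliability = 2798.95 / 3314.9 = 0.844.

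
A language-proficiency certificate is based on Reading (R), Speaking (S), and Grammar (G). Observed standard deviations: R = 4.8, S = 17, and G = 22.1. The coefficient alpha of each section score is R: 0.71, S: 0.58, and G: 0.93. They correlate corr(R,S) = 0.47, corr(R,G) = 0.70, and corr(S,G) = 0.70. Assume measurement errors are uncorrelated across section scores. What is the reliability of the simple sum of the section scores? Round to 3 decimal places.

0.895

Var(R+S+G) = 4.8² + 17² + 22.1² + 2·[4.8·17·0.47 + 4.8·22.1·0.70 + 17·22.1·0.70] = 800.45 + 751.196 = 1551.65.
With uncorrelated errors the cross-covariances are all true-score covariance, so they carry over unchanged; only the diagonal terms shrink to ρᵢσᵢ².
True-score variance = [4.8²·0.71 + 17²·0.58 + 22.1²·0.93] + 751.196 = 638.2 + 751.196 = 1389.4.
Reliability = 1389.4 / 1551.65 = 0.895.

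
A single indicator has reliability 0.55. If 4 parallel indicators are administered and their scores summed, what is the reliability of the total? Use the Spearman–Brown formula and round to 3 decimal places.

ρ_k = kρ / (1 + (k−1)ρ) = 4·0.55 / (1 + 3·0.55) = 2.200 / 2.650 = 0.830.

0.830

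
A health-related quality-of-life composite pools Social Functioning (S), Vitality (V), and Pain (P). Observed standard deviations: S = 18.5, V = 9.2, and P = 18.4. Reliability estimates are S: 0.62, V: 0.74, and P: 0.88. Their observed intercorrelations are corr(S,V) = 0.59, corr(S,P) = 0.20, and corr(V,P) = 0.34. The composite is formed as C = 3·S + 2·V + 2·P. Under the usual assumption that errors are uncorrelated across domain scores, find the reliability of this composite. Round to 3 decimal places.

0.804

Var(C) = 3²·18.5² + 2²·9.2² + 2²·18.4² + 2·[6·18.5·9.2·0.59 + 6·18.5·18.4·0.20 + 4·9.2·18.4·0.34] = 4773.05 + 2482.42 = 7255.47.
With uncorrelated errors the cross-covariances are all true-score covariance, so they carry over unchanged; only the diagonal terms shrink to ρᵢσᵢ².
True-score variance = [3²·18.5²·0.62 + 2²·9.2²·0.74 + 2²·18.4²·0.88] + 2482.42 = 3352.02 + 2482.42 = 5834.44.
Reliability = 5834.44 / 7255.47 = 0.804.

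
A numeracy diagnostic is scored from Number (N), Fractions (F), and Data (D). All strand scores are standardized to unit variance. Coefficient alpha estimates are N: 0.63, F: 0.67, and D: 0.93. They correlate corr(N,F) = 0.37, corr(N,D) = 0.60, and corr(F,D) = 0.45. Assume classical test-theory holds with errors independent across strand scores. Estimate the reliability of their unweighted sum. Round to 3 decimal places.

0.868

Var(N+F+D) = 3 + 2·[0.37 + 0.60 + 0.45] = 3 + 2.84 = 5.84.
With uncorrelated errors the cross-covariances are all true-score covariance, so they carry over unchanged; only the diagonal terms shrink to ρᵢσᵢ².
True-score variance = [0.63 + 0.67 + 0.93] + 2.84 = 2.23 + 2.84 = 5.07.
Reliability = 5.07 / 5.84 = 0.868.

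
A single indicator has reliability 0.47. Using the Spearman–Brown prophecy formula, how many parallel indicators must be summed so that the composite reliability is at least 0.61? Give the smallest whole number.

2

k ≥ ρ*(1−ρ₁)/(ρ₁(1−ρ*)) = 0.61·0.53 / (0.47·0.39) = 1.764.
Smallest integer k = 2.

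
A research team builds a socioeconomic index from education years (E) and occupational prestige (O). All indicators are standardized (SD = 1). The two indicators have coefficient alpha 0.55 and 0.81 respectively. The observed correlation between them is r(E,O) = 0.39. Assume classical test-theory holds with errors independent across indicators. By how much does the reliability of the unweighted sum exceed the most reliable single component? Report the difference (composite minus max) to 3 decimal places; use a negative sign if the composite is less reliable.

Var(sum) = 2 + 0.78 = 2.78; true-score variance = 1.36 + 0.78 = 2.14; composite reliability = 0.7698.
Max component reliability = 0.8100.
Difference = 0.7698 − 0.8100 = -0.040.

-0.040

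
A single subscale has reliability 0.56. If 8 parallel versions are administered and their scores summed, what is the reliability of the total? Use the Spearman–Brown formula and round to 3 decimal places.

0.911

ρ_k = kρ / (1 + (k−1)ρ) = 8·0.56 / (1 + 7·0.56) = 4.480 / 4.920 = 0.911.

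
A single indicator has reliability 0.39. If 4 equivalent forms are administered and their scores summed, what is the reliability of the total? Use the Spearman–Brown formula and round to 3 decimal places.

ρ_k = kρ / (1 + (k−1)ρ) = 4·0.39 / (1 + 3·0.39) = 1.560 / 2.170 = 0.719.

0.719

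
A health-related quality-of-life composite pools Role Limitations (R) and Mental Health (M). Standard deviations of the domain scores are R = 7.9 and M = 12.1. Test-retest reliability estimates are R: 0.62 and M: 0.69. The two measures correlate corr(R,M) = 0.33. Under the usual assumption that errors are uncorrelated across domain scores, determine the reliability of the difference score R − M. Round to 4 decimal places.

0.5258

Var(R−M) = 7.9² + 12.1² − 2·7.9·12.1·0.33 = 208.82 − 63.0894 = 145.731.
With uncorrelated errors the cross-covariances are all true-score covariance, so they carry over unchanged; only the diagonal terms shrink to ρᵢσᵢ².
True-score variance = [7.9²·0.62 + 12.1²·0.69] − 63.0894 = 139.717 − 63.0894 = 76.6277.
Reliability = 76.6277 / 145.731 = 0.5258.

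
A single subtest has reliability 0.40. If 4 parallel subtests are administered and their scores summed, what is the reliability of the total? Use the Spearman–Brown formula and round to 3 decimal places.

ρ_k = kρ / (1 + (k−1)ρ) = 4·0.40 / (1 + 3·0.40) = 1.600 / 2.200 = 0.727.

0.727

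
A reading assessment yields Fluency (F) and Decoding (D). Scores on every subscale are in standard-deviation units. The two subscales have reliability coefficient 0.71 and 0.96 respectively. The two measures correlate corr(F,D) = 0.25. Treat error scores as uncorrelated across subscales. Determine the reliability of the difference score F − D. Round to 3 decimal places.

Var(F−D) = 1 + 1 − 2·0.25 = 2 − 0.5 = 1.5.
With uncorrelated errors the cross-covariances are all true-score covariance, so they carry over unchanged; only the diagonal terms shrink to ρᵢσᵢ².
True-score variance = [0.71 + 0.96] − 0.5 = 1.67 − 0.5 = 1.17.
Reliability = 1.17 / 1.5 = 0.780.

0.780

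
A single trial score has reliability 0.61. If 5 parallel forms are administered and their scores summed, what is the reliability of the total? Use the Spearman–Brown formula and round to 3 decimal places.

0.887

ρ_k = kρ / (1 + (k−1)ρ) = 5·0.61 / (1 + 4·0.61) = 3.050 / 3.440 = 0.887.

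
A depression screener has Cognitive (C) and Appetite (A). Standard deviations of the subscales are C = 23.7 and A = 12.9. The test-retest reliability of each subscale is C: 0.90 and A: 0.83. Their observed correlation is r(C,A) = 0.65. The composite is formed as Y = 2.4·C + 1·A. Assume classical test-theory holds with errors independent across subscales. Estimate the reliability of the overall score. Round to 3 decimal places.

0.919

Var(Y) = 2.4²·23.7² + 12.9² + 2·[2.4·23.7·12.9·0.65] = 3401.74 + 953.878 = 4355.62.
With uncorrelated errors the cross-covariances are all true-score covariance, so they carry over unchanged; only the diagonal terms shrink to ρᵢσᵢ².
True-score variance = [2.4²·23.7²·0.90 + 12.9²·0.83] + 953.878 = 3049.92 + 953.878 = 4003.8.
Reliability = 4003.8 / 4355.62 = 0.919.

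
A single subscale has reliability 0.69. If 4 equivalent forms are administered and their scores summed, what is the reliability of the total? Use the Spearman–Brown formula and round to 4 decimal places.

ρ_k = kρ / (1 + (k−1)ρ) = 4·0.69 / (1 + 3·0.69) = 2.760 / 3.070 = 0.8990.

0.8990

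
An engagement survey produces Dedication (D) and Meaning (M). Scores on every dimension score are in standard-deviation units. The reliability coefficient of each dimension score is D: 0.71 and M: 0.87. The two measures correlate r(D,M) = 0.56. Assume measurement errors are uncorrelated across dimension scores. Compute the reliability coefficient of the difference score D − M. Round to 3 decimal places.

0.523

Var(D−M) = 1 + 1 − 2·0.56 = 2 − 1.12 = 0.88.
Under uncorrelated errors the observed covariances equal the true-score covariances, so only the own-variance terms attenuate.
True-score variance = [0.71 + 0.87] − 1.12 = 1.58 − 1.12 = 0.46.
Reliability = 0.46 / 0.88 = 0.523.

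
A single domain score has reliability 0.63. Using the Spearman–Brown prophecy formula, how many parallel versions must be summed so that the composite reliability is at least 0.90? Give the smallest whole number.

6

k ≥ ρ*(1−ρ₁)/(ρ₁(1−ρ*)) = 0.90·0.37 / (0.63·0.10) = 5.286.
Smallest integer k = 6.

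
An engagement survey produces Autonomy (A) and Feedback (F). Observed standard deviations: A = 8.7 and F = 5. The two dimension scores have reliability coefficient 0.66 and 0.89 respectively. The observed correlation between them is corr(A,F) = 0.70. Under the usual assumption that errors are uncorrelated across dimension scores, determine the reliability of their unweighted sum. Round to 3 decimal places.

Var(A+F) = 8.7² + 5² + 2·[8.7·5·0.70] = 100.69 + 60.9 = 161.59.
With uncorrelated errors the cross-covariances are all true-score covariance, so they carry over unchanged; only the diagonal terms shrink to ρᵢσᵢ².
True-score variance = [8.7²·0.66 + 5²·0.89] + 60.9 = 72.2054 + 60.9 = 133.105.
Reliability = 133.105 / 161.59 = 0.824.

0.824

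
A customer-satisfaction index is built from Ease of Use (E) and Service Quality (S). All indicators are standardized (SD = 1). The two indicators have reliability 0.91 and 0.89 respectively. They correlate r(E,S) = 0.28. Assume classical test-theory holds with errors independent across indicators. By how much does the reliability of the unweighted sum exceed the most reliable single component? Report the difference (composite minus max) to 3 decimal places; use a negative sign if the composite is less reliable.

0.012

Var(sum) = 2 + 0.56 = 2.56; true-score variance = 1.8 + 0.56 = 2.36; composite reliability = 0.9219.
Max component reliability = 0.9100.
Difference = 0.9219 − 0.9100 = 0.012.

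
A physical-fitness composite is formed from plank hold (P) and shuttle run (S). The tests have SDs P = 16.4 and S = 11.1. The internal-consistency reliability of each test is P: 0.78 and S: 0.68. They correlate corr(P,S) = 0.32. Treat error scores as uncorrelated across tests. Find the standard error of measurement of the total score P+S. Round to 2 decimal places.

Var(total) = 392.17 + 116.506 = 508.676.
True-score variance = 293.572 + 116.506 = 410.077, so reliability = 0.8062.
Error variance = 508.676 − 410.077 = 98.5984; SEM = √98.5984 = 9.93.

9.93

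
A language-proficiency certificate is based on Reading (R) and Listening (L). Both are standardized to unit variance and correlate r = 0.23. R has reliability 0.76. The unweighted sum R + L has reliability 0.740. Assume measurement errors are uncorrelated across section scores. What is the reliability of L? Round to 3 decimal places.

Var(R+L) = 2 + 2·0.23 = 2.460.
True-score variance = ρ_R + ρ_L + 2·0.23, so 0.740 = (0.76 + ρ_L + 0.46) / 2.460.
ρ_L = 0.740·2.460 − 0.76 − 0.46 = 0.600.

0.600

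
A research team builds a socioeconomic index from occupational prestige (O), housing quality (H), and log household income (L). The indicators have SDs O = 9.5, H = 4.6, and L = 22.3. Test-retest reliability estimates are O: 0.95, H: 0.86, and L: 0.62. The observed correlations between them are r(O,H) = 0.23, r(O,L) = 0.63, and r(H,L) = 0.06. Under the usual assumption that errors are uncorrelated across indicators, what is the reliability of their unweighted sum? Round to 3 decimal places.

0.784

Var(O+H+L) = 9.5² + 4.6² + 22.3² + 2·[9.5·4.6·0.23 + 9.5·22.3·0.63 + 4.6·22.3·0.06] = 608.7 + 299.343 = 908.043.
Because errors are independent across components, Cov(Tᵢ,Tⱼ) = Cov(Xᵢ,Xⱼ); the off-diagonal part of the true-score variance is the same as above.
True-score variance = [9.5²·0.95 + 4.6²·0.86 + 22.3²·0.62] + 299.343 = 412.255 + 299.343 = 711.597.
Reliability = 711.597 / 908.043 = 0.784.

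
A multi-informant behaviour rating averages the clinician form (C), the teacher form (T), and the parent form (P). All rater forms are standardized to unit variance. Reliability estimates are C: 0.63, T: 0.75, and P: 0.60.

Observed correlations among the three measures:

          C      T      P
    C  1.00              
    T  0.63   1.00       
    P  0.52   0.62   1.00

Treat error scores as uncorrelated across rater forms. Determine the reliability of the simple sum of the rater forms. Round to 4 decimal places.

Var(C+T+P) = 3 + 2·[0.63 + 0.52 + 0.62] = 3 + 3.54 = 6.54.
With uncorrelated errors the cross-covariances are all true-score covariance, so they carry over unchanged; only the diagonal terms shrink to ρᵢσᵢ².
True-score variance = [0.63 + 0.75 + 0.60] + 3.54 = 1.98 + 3.54 = 5.52.
Reliability = 5.52 / 6.54 = 0.8440.

0.8440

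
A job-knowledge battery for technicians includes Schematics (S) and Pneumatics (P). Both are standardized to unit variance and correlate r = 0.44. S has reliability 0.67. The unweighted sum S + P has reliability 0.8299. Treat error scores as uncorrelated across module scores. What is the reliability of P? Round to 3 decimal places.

0.840

Var(S+P) = 2 + 2·0.44 = 2.880.
True-score variance = ρ_S + ρ_P + 2·0.44, so 0.8299 = (0.67 + ρ_P + 0.88) / 2.880.
ρ_P = 0.8299·2.880 − 0.67 − 0.88 = 0.840.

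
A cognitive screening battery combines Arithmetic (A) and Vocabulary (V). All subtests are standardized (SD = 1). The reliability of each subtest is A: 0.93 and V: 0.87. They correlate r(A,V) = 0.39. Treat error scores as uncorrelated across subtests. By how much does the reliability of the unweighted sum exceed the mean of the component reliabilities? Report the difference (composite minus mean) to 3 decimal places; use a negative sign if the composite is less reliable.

Var(sum) = 2 + 0.78 = 2.78; true-score variance = 1.8 + 0.78 = 2.58; composite reliability = 0.9281.
Mean component reliability = 0.9000.
Difference = 0.9281 − 0.9000 = 0.028.

0.028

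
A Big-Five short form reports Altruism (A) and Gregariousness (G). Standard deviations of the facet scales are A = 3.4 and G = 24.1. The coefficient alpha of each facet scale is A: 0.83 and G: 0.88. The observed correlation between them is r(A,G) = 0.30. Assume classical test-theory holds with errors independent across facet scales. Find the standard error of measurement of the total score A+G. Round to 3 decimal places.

8.465

Var(total) = 592.37 + 49.164 = 641.534.
True-score variance = 520.708 + 49.164 = 569.872, so reliability = 0.8883.
Error variance = 641.534 − 569.872 = 71.6624; SEM = √71.6624 = 8.465.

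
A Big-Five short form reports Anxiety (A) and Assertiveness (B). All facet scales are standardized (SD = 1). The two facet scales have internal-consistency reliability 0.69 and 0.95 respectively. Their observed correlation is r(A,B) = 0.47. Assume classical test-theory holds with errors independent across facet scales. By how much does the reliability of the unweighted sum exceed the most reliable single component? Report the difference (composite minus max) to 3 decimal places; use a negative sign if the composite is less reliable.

-0.072

Var(sum) = 2 + 0.94 = 2.94; true-score variance = 1.64 + 0.94 = 2.58; composite reliability = 0.8776.
Max component reliability = 0.9500.
Difference = 0.8776 − 0.9500 = -0.072.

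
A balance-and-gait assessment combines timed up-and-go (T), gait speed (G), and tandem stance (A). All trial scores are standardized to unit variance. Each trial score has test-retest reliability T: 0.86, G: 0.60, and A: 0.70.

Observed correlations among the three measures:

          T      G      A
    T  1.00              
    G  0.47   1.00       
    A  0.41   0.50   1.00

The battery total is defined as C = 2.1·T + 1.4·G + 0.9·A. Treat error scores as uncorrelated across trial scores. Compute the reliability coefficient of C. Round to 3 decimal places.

0.871

Var(C) = 2.1² + 1.4² + 0.9² + 2·[2.94·0.47 + 1.89·0.41 + 1.26·0.50] = 7.18 + 5.5734 = 12.7534.
With uncorrelated errors the cross-covariances are all true-score covariance, so they carry over unchanged; only the diagonal terms shrink to ρᵢσᵢ².
True-score variance = [2.1²·0.86 + 1.4²·0.60 + 0.9²·0.70] + 5.5734 = 5.5356 + 5.5734 = 11.109.
Reliability = 11.109 / 12.7534 = 0.871.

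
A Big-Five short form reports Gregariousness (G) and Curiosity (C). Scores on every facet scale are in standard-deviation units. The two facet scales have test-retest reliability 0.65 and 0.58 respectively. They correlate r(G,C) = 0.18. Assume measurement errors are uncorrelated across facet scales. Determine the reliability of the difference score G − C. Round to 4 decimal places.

Var(G−C) = 1 + 1 − 2·0.18 = 2 − 0.36 = 1.64.
With uncorrelated errors the cross-covariances are all true-score covariance, so they carry over unchanged; only the diagonal terms shrink to ρᵢσᵢ².
True-score variance = [0.65 + 0.58] − 0.36 = 1.23 − 0.36 = 0.87.
Reliability = 0.87 / 1.64 = 0.5305.

0.5305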